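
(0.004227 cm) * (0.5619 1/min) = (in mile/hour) 1 cm = 0.01 m, so 0.004227 cm = 0.004227 * 0.01 = 4.227e-05 m. 1 1/min = 0.016666667 Hz, so 0.5619 1/min = 0.5619 * 0.016666667 = 0.009365 Hz. Combine: 4.227e-05 m * 0.009365 Hz = 3.9585855e-07 m/s. 1 mile/hour = 0.44704 m/s, so 3.9585855e-07 m/s = 3.9585855e-07 / 0.44704 = 8.8551036e-07 mile/hour ≈ 8.855e-07 mile/hour (4 s.f.). Final answer: 8.855e-07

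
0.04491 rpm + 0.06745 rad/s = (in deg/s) 4.134. Check: 1 rpm = 0.10471976 rad/s, so 0.04491 rpm = 0.04491 * 0.10471976 = 0.0047029642 rad/s. 0.06745 rad/s is already in rad/s. Sum: 0.0047029642 + 0.06745 = 0.072152964 rad/s. 1 deg/s = 0.017453293 rad/s, so 0.072152964 rad/s = 0.072152964 / 0.017453293 = 4.1340603 deg/s ≈ 4.134 deg/s (4 s.f.).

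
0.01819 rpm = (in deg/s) 1 rpm = 0.10471976 rad/s, so 0.01819 rpm = 0.01819 * 0.10471976 = 0.0019048523 rad/s. 1 deg/s = 0.017453293 rad/s, so 0.0019048523 rad/s = 0.0019048523 / 0.017453293 = 0.10914 deg/s ≈ 0.1091 deg/s (4 s.f.). Final answer: 0.1091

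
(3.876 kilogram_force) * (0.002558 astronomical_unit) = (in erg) 1 kilogram_force = 9.80665 N, so 3.876 kilogram_force = 3.876 * 9.80665 = 38.010575 N. 1 astronomical_unit = 1.4959787e+11 m, so 0.002558 astronomical_unit = 0.002558 * 1.4959787e+11 = 3.8267135e+08 m. Combine: 38.010575 N * 3.8267135e+08 m = 1.4545558e+10 J. 1 erg = 1e-07 J, so 1.4545558e+10 J = 1.4545558e+10 / 1e-07 = 1.4545558e+17 erg ≈ 1.455e+17 erg (4 s.f.). Final answer: 1.455e+17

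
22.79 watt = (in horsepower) 22.79 watt = 22.79 W. 1 horsepower = 745.69987 W, so 22.79 W = 22.79 / 745.69987 = 0.030561893 horsepower ≈ 0.03056 horsepower (4 s.f.). Final answer: 0.03056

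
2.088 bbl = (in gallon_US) 1 bbl = 0.15898729 m^3, so 2.088 bbl = 2.088 * 0.15898729 = 0.33196547 m^3. 1 gallon_US = 0.0037854118 m^3, so 0.33196547 m^3 = 0.33196547 / 0.0037854118 = 87.696 gallon_US ≈ 87.7 gallon_US (4 s.f.). Final answer: 87.7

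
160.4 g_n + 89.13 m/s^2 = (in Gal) 1 g_n = 9.80665 m/s^2, so 160.4 g_n = 160.4 * 9.80665 = 1572.9867 m/s^2. 89.13 m/s^2 is already in m/s^2. Sum: 1572.9867 + 89.13 = 1662.1167 m/s^2. 1 Gal = 0.01 m/s^2, so 1662.1167 m/s^2 = 1662.1167 / 0.01 = 166211.67 Gal ≈ 1.662e+05 Gal (4 s.f.). Final answer: 1.662e+05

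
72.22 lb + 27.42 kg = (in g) 6.018e+04. Check: 1 lb = 0.45359237 kg, so 72.22 lb = 72.22 * 0.45359237 = 32.758441 kg. 27.42 kg is already in kg. Sum: 32.758441 + 27.42 = 60.178441 kg. 1 g = 0.001 kg, so 60.178441 kg = 60.178441 / 0.001 = 60178.441 g ≈ 6.018e+04 g (4 s.f.).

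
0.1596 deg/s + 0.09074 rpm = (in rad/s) 0.01229. Check: 1 deg/s = 0.017453293 rad/s, so 0.1596 deg/s = 0.1596 * 0.017453293 = 0.0027855455 rad/s. 1 rpm = 0.10471976 rad/s, so 0.09074 rpm = 0.09074 * 0.10471976 = 0.0095022706 rad/s. Sum: 0.0027855455 + 0.0095022706 = 0.012287816 rad/s. Result: 0.012287816 rad/s ≈ 0.01229 rad/s (4 s.f.).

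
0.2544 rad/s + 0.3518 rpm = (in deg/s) 16.69. Check: 0.2544 rad/s is already in rad/s. 1 rpm = 0.10471976 rad/s, so 0.3518 rpm = 0.3518 * 0.10471976 = 0.03684041 rad/s. Sum: 0.2544 + 0.03684041 = 0.29124041 rad/s. 1 deg/s = 0.017453293 rad/s, so 0.29124041 rad/s = 0.29124041 / 0.017453293 = 16.686846 deg/s ≈ 16.69 deg/s (4 s.f.).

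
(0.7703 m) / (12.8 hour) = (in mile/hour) 0.7703 m is already in m. 1 hour = 3600 s, so 12.8 hour = 12.8 * 3600 = 46080 s. Combine: 0.7703 m / 46080 s = 1.671658e-05 m/s. 1 mile/hour = 0.44704 m/s, so 1.671658e-05 m/s = 1.671658e-05 / 0.44704 = 3.7393924e-05 mile/hour ≈ 3.739e-05 mile/hour (4 s.f.). Final answer: 3.739e-05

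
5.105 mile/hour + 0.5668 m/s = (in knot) 5.538. Check: 1 mile/hour = 0.44704 m/s, so 5.105 mile/hour = 5.105 * 0.44704 = 2.2821392 m/s. 0.5668 m/s is already in m/s. Sum: 2.2821392 + 0.5668 = 2.8489392 m/s. 1 knot = 0.51444444 m/s, so 2.8489392 m/s = 2.8489392 / 0.51444444 = 5.5378948 knot ≈ 5.538 knot (4 s.f.).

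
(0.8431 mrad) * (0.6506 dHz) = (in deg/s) 1 mrad = 0.001 rad, so 0.8431 mrad = 0.8431 * 0.001 = 0.0008431 rad. 1 dHz = 0.1 Hz, so 0.6506 dHz = 0.6506 * 0.1 = 0.06506 Hz. Combine: 0.0008431 rad * 0.06506 Hz = 5.4852086e-05 rad/s. 1 deg/s = 0.017453293 rad/s, so 5.4852086e-05 rad/s = 5.4852086e-05 / 0.017453293 = 0.003142793 deg/s ≈ 0.003143 deg/s (4 s.f.). Final answer: 0.003143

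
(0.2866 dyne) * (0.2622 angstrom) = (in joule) 1 dyne = 1e-05 N, so 0.2866 dyne = 0.2866 * 1e-05 = 2.866e-06 N. 1 angstrom = 1e-10 m, so 0.2622 angstrom = 0.2622 * 1e-10 = 2.622e-11 m. Combine: 2.866e-06 N * 2.622e-11 m = 7.514652e-17 J. 7.514652e-17 J = 7.514652e-17 joule ≈ 7.515e-17 joule (4 s.f.). Final answer: 7.515e-17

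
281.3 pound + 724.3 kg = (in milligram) 1 pound = 0.45359237 kg, so 281.3 pound = 281.3 * 0.45359237 = 127.59553 kg. 724.3 kg is already in kg. Sum: 127.59553 + 724.3 = 851.89553 kg. 1 milligram = 1e-06 kg, so 851.89553 kg = 851.89553 / 1e-06 = 8.5189553e+08 milligram ≈ 8.519e+08 milligram (4 s.f.). Final answer: 8.519e+08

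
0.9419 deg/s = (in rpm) 1 deg/s = 0.017453293 rad/s, so 0.9419 deg/s = 0.9419 * 0.017453293 = 0.016439256 rad/s. 1 rpm = 0.10471976 rad/s, so 0.016439256 rad/s = 0.016439256 / 0.10471976 = 0.15698333 rpm ≈ 0.157 rpm (4 s.f.). Final answer: 0.157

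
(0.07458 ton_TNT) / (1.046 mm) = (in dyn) 1 ton_TNT = 4.184e+09 J, so 0.07458 ton_TNT = 0.07458 * 4.184e+09 = 3.1204272e+08 J. 1 mm = 0.001 m, so 1.046 mm = 1.046 * 0.001 = 0.001046 m. Combine: 3.1204272e+08 J / 0.001046 m = 2.9832e+11 N. 1 dyn = 1e-05 N, so 2.9832e+11 N = 2.9832e+11 / 1e-05 = 2.9832e+16 dyn ≈ 2.983e+16 dyn (4 s.f.). Final answer: 2.983e+16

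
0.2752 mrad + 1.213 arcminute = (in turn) 9.996e-05. Check: 1 mrad = 0.001 rad, so 0.2752 mrad = 0.2752 * 0.001 = 0.0002752 rad. 1 arcminute = 0.00029088821 rad, so 1.213 arcminute = 1.213 * 0.00029088821 = 0.0003528474 rad. Sum: 0.0002752 + 0.0003528474 = 0.0006280474 rad. 1 turn = 6.2831853 rad, so 0.0006280474 rad = 0.0006280474 / 6.2831853 = 9.9956848e-05 turn ≈ 9.996e-05 turn (4 s.f.).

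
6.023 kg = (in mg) 6.023e+06. Check: 1 mg = 1e-06 kg, so 6.023 kg = 6.023 / 1e-06 = 6023000 mg ≈ 6.023e+06 mg (4 s.f.).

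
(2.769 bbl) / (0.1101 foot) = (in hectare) 0.001312. Check: 1 bbl = 0.15898729 m^3, so 2.769 bbl = 2.769 * 0.15898729 = 0.44023582 m^3. 1 foot = 0.3048 m, so 0.1101 foot = 0.1101 * 0.3048 = 0.03355848 m. Combine: 0.44023582 m^3 / 0.03355848 m = 13.118467 m^2. 1 hectare = 10000 m^2, so 13.118467 m^2 = 13.118467 / 10000 = 0.0013118467 hectare ≈ 0.001312 hectare (4 s.f.).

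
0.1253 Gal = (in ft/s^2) 1 Gal = 0.01 m/s^2, so 0.1253 Gal = 0.1253 * 0.01 = 0.001253 m/s^2. 1 ft/s^2 = 0.3048 m/s^2, so 0.001253 m/s^2 = 0.001253 / 0.3048 = 0.0041108924 ft/s^2 ≈ 0.004111 ft/s^2 (4 s.f.). Final answer: 0.004111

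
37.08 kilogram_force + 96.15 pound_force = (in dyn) 7.913e+07. Check: 1 kilogram_force = 9.80665 N, so 37.08 kilogram_force = 37.08 * 9.80665 = 363.63058 N. 1 pound_force = 4.4482216 N, so 96.15 pound_force = 96.15 * 4.4482216 = 427.69651 N. Sum: 363.63058 + 427.69651 = 791.32709 N. 1 dyn = 1e-05 N, so 791.32709 N = 791.32709 / 1e-05 = 79132709 dyn ≈ 7.913e+07 dyn (4 s.f.).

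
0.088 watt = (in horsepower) 0.088 watt = 0.088 W. 1 horsepower = 745.69987 W, so 0.088 W = 0.088 / 745.69987 = 0.00011800994 horsepower ≈ 0.000118 horsepower (4 s.f.). Final answer: 0.000118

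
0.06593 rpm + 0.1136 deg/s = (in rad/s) 1 rpm = 0.10471976 rad/s, so 0.06593 rpm = 0.06593 * 0.10471976 = 0.0069041735 rad/s. 1 deg/s = 0.017453293 rad/s, so 0.1136 deg/s = 0.1136 * 0.017453293 = 0.001982694 rad/s. Sum: 0.0069041735 + 0.001982694 = 0.0088868675 rad/s. Result: 0.0088868675 rad/s ≈ 0.008887 rad/s (4 s.f.). Final answer: 0.008887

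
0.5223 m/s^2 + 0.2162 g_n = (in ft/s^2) 8.67. Check: 0.5223 m/s^2 is already in m/s^2. 1 g_n = 9.80665 m/s^2, so 0.2162 g_n = 0.2162 * 9.80665 = 2.1201977 m/s^2. Sum: 0.5223 + 2.1201977 = 2.6424977 m/s^2. 1 ft/s^2 = 0.3048 m/s^2, so 2.6424977 m/s^2 = 2.6424977 / 0.3048 = 8.669612 ft/s^2 ≈ 8.67 ft/s^2 (4 s.f.).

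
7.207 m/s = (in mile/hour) 16.12. Check: 1 mile/hour = 0.44704 m/s, so 7.207 m/s = 7.207 / 0.44704 = 16.1216 mile/hour ≈ 16.12 mile/hour (4 s.f.).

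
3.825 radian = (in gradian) 243.5. Check: 3.825 radian = 3.825 rad. 1 gradian = 0.015707963 rad, so 3.825 rad = 3.825 / 0.015707963 = 243.50706 gradian ≈ 243.5 gradian (4 s.f.).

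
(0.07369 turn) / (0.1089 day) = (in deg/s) 1 turn = 6.2831853 rad, so 0.07369 turn = 0.07369 * 6.2831853 = 0.46300793 rad. 1 day = 86400 s, so 0.1089 day = 0.1089 * 86400 = 9408.96 s. Combine: 0.46300793 rad / 9408.96 s = 4.9209256e-05 rad/s. 1 deg/s = 0.017453293 rad/s, so 4.9209256e-05 rad/s = 4.9209256e-05 / 0.017453293 = 0.0028194827 deg/s ≈ 0.002819 deg/s (4 s.f.). Final answer: 0.002819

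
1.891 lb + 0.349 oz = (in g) 867.6. Check: 1 lb = 0.45359237 kg, so 1.891 lb = 1.891 * 0.45359237 = 0.85774317 kg. 1 oz = 0.028349523 kg, so 0.349 oz = 0.349 * 0.028349523 = 0.0098939836 kg. Sum: 0.85774317 + 0.0098939836 = 0.86763716 kg. 1 g = 0.001 kg, so 0.86763716 kg = 0.86763716 / 0.001 = 867.63716 g ≈ 867.6 g (4 s.f.).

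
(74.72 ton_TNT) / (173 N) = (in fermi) 1 ton_TNT = 4.184e+09 J, so 74.72 ton_TNT = 74.72 * 4.184e+09 = 3.1262848e+11 J. 173 N is already in N. Combine: 3.1262848e+11 J / 173 N = 1.807101e+09 m. 1 fermi = 1e-15 m, so 1.807101e+09 m = 1.807101e+09 / 1e-15 = 1.807101e+24 fermi ≈ 1.807e+24 fermi (4 s.f.). Final answer: 1.807e+24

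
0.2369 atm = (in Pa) 2.4e+04. Check: 1 atm = 101325 Pa, so 0.2369 atm = 0.2369 * 101325 = 24003.893 Pa. Result: 24003.893 Pa ≈ 2.4e+04 Pa (4 s.f.).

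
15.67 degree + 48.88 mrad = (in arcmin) 1108. Check: 1 degree = 0.017453293 rad, so 15.67 degree = 15.67 * 0.017453293 = 0.27349309 rad. 1 mrad = 0.001 rad, so 48.88 mrad = 48.88 * 0.001 = 0.04888 rad. Sum: 0.27349309 + 0.04888 = 0.32237309 rad. 1 arcmin = 0.00029088821 rad, so 0.32237309 rad = 0.32237309 / 0.00029088821 = 1108.2371 arcmin ≈ 1108 arcmin (4 s.f.).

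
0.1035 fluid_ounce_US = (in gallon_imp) 1 fluid_ounce_US = 2.957353e-05 m^3, so 0.1035 fluid_ounce_US = 0.1035 * 2.957353e-05 = 3.0608603e-06 m^3. 1 gallon_imp = 0.00454609 m^3, so 3.0608603e-06 m^3 = 3.0608603e-06 / 0.00454609 = 0.00067329514 gallon_imp ≈ 0.0006733 gallon_imp (4 s.f.). Final answer: 0.0006733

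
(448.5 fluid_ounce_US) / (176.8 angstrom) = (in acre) 185.4. Check: 1 fluid_ounce_US = 2.957353e-05 m^3, so 448.5 fluid_ounce_US = 448.5 * 2.957353e-05 = 0.013263728 m^3. 1 angstrom = 1e-10 m, so 176.8 angstrom = 176.8 * 1e-10 = 1.768e-08 m. Combine: 0.013263728 m^3 / 1.768e-08 m = 750210.86 m^2. 1 acre = 4046.8564 m^2, so 750210.86 m^2 = 750210.86 / 4046.8564 = 185.38114 acre ≈ 185.4 acre (4 s.f.).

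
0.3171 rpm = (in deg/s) 1.903. Check: 1 rpm = 0.10471976 rad/s, so 0.3171 rpm = 0.3171 * 0.10471976 = 0.033206634 rad/s. 1 deg/s = 0.017453293 rad/s, so 0.033206634 rad/s = 0.033206634 / 0.017453293 = 1.9026 deg/s ≈ 1.903 deg/s (4 s.f.).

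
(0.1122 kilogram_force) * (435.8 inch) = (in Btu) 1 kilogram_force = 9.80665 N, so 0.1122 kilogram_force = 0.1122 * 9.80665 = 1.1003061 N. 1 inch = 0.0254 m, so 435.8 inch = 435.8 * 0.0254 = 11.06932 m. Combine: 1.1003061 N * 11.06932 m = 12.179641 J. 1 Btu = 1055.0559 J, so 12.179641 J = 12.179641 / 1055.0559 = 0.011544072 Btu ≈ 0.01154 Btu (4 s.f.). Final answer: 0.01154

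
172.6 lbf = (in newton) 1 lbf = 4.4482216 N, so 172.6 lbf = 172.6 * 4.4482216 = 767.76305 N. 767.76305 N = 767.76305 newton ≈ 767.8 newton (4 s.f.). Final answer: 767.8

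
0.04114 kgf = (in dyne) 1 kgf = 9.80665 N, so 0.04114 kgf = 0.04114 * 9.80665 = 0.40344558 N. 1 dyne = 1e-05 N, so 0.40344558 N = 0.40344558 / 1e-05 = 40344.558 dyne ≈ 4.034e+04 dyne (4 s.f.). Final answer: 4.034e+04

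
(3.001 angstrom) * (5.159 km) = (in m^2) 1.548e-06. Check: 1 angstrom = 1e-10 m, so 3.001 angstrom = 3.001 * 1e-10 = 3.001e-10 m. 1 km = 1000 m, so 5.159 km = 5.159 * 1000 = 5159 m. Combine: 3.001e-10 m * 5159 m = 1.5482159e-06 m^2. Result: 1.5482159e-06 m^2 ≈ 1.548e-06 m^2 (4 s.f.).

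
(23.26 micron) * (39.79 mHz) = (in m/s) 1 micron = 1e-06 m, so 23.26 micron = 23.26 * 1e-06 = 2.326e-05 m. 1 mHz = 0.001 Hz, so 39.79 mHz = 39.79 * 0.001 = 0.03979 Hz. Combine: 2.326e-05 m * 0.03979 Hz = 9.255154e-07 m/s. Result: 9.255154e-07 m/s ≈ 9.255e-07 m/s (4 s.f.). Final answer: 9.255e-07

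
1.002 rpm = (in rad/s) 1 rpm = 0.10471976 rad/s, so 1.002 rpm = 1.002 * 0.10471976 = 0.10492919 rad/s. Result: 0.10492919 rad/s ≈ 0.1049 rad/s (4 s.f.). Final answer: 0.1049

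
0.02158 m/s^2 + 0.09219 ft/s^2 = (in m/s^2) 0.04968. Check: 0.02158 m/s^2 is already in m/s^2. 1 ft/s^2 = 0.3048 m/s^2, so 0.09219 ft/s^2 = 0.09219 * 0.3048 = 0.028099512 m/s^2. Sum: 0.02158 + 0.028099512 = 0.049679512 m/s^2. Result: 0.049679512 m/s^2 ≈ 0.04968 m/s^2 (4 s.f.).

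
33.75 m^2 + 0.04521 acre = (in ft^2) 2333. Check: 33.75 m^2 is already in m^2. 1 acre = 4046.8564 m^2, so 0.04521 acre = 0.04521 * 4046.8564 = 182.95838 m^2. Sum: 33.75 + 182.95838 = 216.70838 m^2. 1 ft^2 = 0.09290304 m^2, so 216.70838 m^2 = 216.70838 / 0.09290304 = 2332.6296 ft^2 ≈ 2333 ft^2 (4 s.f.).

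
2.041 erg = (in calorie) 4.878e-08. Check: 1 erg = 1e-07 J, so 2.041 erg = 2.041 * 1e-07 = 2.041e-07 J. 1 calorie = 4.184 J, so 2.041e-07 J = 2.041e-07 / 4.184 = 4.8781071e-08 calorie ≈ 4.878e-08 calorie (4 s.f.).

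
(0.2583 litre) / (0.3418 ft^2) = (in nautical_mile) 1 litre = 0.001 m^3, so 0.2583 litre = 0.2583 * 0.001 = 0.0002583 m^3. 1 ft^2 = 0.09290304 m^2, so 0.3418 ft^2 = 0.3418 * 0.09290304 = 0.031754259 m^2. Combine: 0.0002583 m^3 / 0.031754259 m^2 = 0.0081343419 m. 1 nautical_mile = 1852 m, so 0.0081343419 m = 0.0081343419 / 1852 = 4.3921932e-06 nautical_mile ≈ 4.392e-06 nautical_mile (4 s.f.). Final answer: 4.392e-06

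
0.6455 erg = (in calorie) 1 erg = 1e-07 J, so 0.6455 erg = 0.6455 * 1e-07 = 6.455e-08 J. 1 calorie = 4.184 J, so 6.455e-08 J = 6.455e-08 / 4.184 = 1.542782e-08 calorie ≈ 1.543e-08 calorie (4 s.f.). Final answer: 1.543e-08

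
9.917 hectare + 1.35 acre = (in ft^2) 1 hectare = 10000 m^2, so 9.917 hectare = 9.917 * 10000 = 99170 m^2. 1 acre = 4046.8564 m^2, so 1.35 acre = 1.35 * 4046.8564 = 5463.2562 m^2. Sum: 99170 + 5463.2562 = 104633.26 m^2. 1 ft^2 = 0.09290304 m^2, so 104633.26 m^2 = 104633.26 / 0.09290304 = 1126263 ft^2 ≈ 1.126e+06 ft^2 (4 s.f.). Final answer: 1.126e+06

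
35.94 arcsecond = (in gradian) 0.01109. Check: 1 arcsecond = 4.8481368e-06 rad, so 35.94 arcsecond = 35.94 * 4.8481368e-06 = 0.00017424204 rad. 1 gradian = 0.015707963 rad, so 0.00017424204 rad = 0.00017424204 / 0.015707963 = 0.011092593 gradian ≈ 0.01109 gradian (4 s.f.).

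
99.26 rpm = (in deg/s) 1 rpm = 0.10471976 rad/s, so 99.26 rpm = 99.26 * 0.10471976 = 10.394483 rad/s. 1 deg/s = 0.017453293 rad/s, so 10.394483 rad/s = 10.394483 / 0.017453293 = 595.56 deg/s ≈ 595.6 deg/s (4 s.f.). Final answer: 595.6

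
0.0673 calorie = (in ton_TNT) 1 calorie = 4.184 J, so 0.0673 calorie = 0.0673 * 4.184 = 0.2815832 J. 1 ton_TNT = 4.184e+09 J, so 0.2815832 J = 0.2815832 / 4.184e+09 = 6.73e-11 ton_TNT. Final answer: 6.73e-11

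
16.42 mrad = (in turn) 0.002613. Check: 1 mrad = 0.001 rad, so 16.42 mrad = 16.42 * 0.001 = 0.01642 rad. 1 turn = 6.2831853 rad, so 0.01642 rad = 0.01642 / 6.2831853 = 0.0026133242 turn ≈ 0.002613 turn (4 s.f.).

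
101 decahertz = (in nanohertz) 1 decahertz = 10 Hz, so 101 decahertz = 101 * 10 = 1010 Hz. 1 nanohertz = 1e-09 Hz, so 1010 Hz = 1010 / 1e-09 = 1.01e+12 nanohertz. Final answer: 1.01e+12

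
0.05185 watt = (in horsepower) 6.953e-05. Check: 0.05185 watt = 0.05185 W. 1 horsepower = 745.69987 W, so 0.05185 W = 0.05185 / 745.69987 = 6.9531995e-05 horsepower ≈ 6.953e-05 horsepower (4 s.f.).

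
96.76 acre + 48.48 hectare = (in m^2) 8.764e+05. Check: 1 acre = 4046.8564 m^2, so 96.76 acre = 96.76 * 4046.8564 = 391573.83 m^2. 1 hectare = 10000 m^2, so 48.48 hectare = 48.48 * 10000 = 484800 m^2. Sum: 391573.83 + 484800 = 876373.83 m^2. Result: 876373.83 m^2 ≈ 8.764e+05 m^2 (4 s.f.).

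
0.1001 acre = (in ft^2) 1 acre = 4046.8564 m^2, so 0.1001 acre = 0.1001 * 4046.8564 = 405.09033 m^2. 1 ft^2 = 0.09290304 m^2, so 405.09033 m^2 = 405.09033 / 0.09290304 = 4360.356 ft^2 ≈ 4360 ft^2 (4 s.f.). Final answer: 4360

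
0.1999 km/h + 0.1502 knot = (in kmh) 1 km/h = 0.27777778 m/s, so 0.1999 km/h = 0.1999 * 0.27777778 = 0.055527778 m/s. 1 knot = 0.51444444 m/s, so 0.1502 knot = 0.1502 * 0.51444444 = 0.077269556 m/s. Sum: 0.055527778 + 0.077269556 = 0.13279733 m/s. 1 kmh = 0.27777778 m/s, so 0.13279733 m/s = 0.13279733 / 0.27777778 = 0.4780704 kmh ≈ 0.4781 kmh (4 s.f.). Final answer: 0.4781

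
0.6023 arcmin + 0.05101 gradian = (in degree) 0.05595. Check: 1 arcmin = 0.00029088821 rad, so 0.6023 arcmin = 0.6023 * 0.00029088821 = 0.00017520197 rad. 1 gradian = 0.015707963 rad, so 0.05101 gradian = 0.05101 * 0.015707963 = 0.00080126321 rad. Sum: 0.00017520197 + 0.00080126321 = 0.00097646517 rad. 1 degree = 0.017453293 rad, so 0.00097646517 rad = 0.00097646517 / 0.017453293 = 0.055947333 degree ≈ 0.05595 degree (4 s.f.).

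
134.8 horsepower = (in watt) 1 horsepower = 745.69987 W, so 134.8 horsepower = 134.8 * 745.69987 = 100520.34 W. 100520.34 W = 100520.34 watt ≈ 1.005e+05 watt (4 s.f.). Final answer: 1.005e+05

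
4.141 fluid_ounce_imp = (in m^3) 1 fluid_ounce_imp = 2.8413063e-05 m^3, so 4.141 fluid_ounce_imp = 4.141 * 2.8413063e-05 = 0.00011765849 m^3. Result: 0.00011765849 m^3 ≈ 0.0001177 m^3 (4 s.f.). Final answer: 0.0001177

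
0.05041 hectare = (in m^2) 1 hectare = 10000 m^2, so 0.05041 hectare = 0.05041 * 10000 = 504.1 m^2. Result: 504.1 m^2. Final answer: 504.1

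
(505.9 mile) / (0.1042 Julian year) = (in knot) 1 mile = 1609.344 m, so 505.9 mile = 505.9 * 1609.344 = 814167.13 m. 1 Julian year = 31557600 s, so 0.1042 Julian year = 0.1042 * 31557600 = 3288301.9 s. Combine: 814167.13 m / 3288301.9 s = 0.247595 m/s. 1 knot = 0.51444444 m/s, so 0.247595 m/s = 0.247595 / 0.51444444 = 0.48128619 knot ≈ 0.4813 knot (4 s.f.). Final answer: 0.4813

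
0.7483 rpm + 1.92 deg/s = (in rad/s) 1 rpm = 0.10471976 rad/s, so 0.7483 rpm = 0.7483 * 0.10471976 = 0.078361793 rad/s. 1 deg/s = 0.017453293 rad/s, so 1.92 deg/s = 1.92 * 0.017453293 = 0.033510322 rad/s. Sum: 0.078361793 + 0.033510322 = 0.11187211 rad/s. Result: 0.11187211 rad/s ≈ 0.1119 rad/s (4 s.f.). Final answer: 0.1119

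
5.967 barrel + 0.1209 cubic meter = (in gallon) 282.6. Check: 1 barrel = 0.15898729 m^3, so 5.967 barrel = 5.967 * 0.15898729 = 0.94867719 m^3. 0.1209 cubic meter = 0.1209 m^3. Sum: 0.94867719 + 0.1209 = 1.0695772 m^3. 1 gallon = 0.0037854118 m^3, so 1.0695772 m^3 = 1.0695772 / 0.0037854118 = 282.5524 gallon ≈ 282.6 gallon (4 s.f.).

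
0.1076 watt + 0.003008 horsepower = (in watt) 2.351. Check: 0.1076 watt = 0.1076 W. 1 horsepower = 745.69987 W, so 0.003008 horsepower = 0.003008 * 745.69987 = 2.2430652 W. Sum: 0.1076 + 2.2430652 = 2.3506652 W. 2.3506652 W = 2.3506652 watt ≈ 2.351 watt (4 s.f.).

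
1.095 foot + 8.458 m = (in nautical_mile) 1 foot = 0.3048 m, so 1.095 foot = 1.095 * 0.3048 = 0.333756 m. 8.458 m is already in m. Sum: 0.333756 + 8.458 = 8.791756 m. 1 nautical_mile = 1852 m, so 8.791756 m = 8.791756 / 1852 = 0.0047471685 nautical_mile ≈ 0.004747 nautical_mile (4 s.f.). Final answer: 0.004747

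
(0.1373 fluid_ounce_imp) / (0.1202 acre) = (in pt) 1 fluid_ounce_imp = 2.8413063e-05 m^3, so 0.1373 fluid_ounce_imp = 0.1373 * 2.8413063e-05 = 3.9011135e-06 m^3. 1 acre = 4046.8564 m^2, so 0.1202 acre = 0.1202 * 4046.8564 = 486.43214 m^2. Combine: 3.9011135e-06 m^3 / 486.43214 m^2 = 8.0198514e-09 m. 1 pt = 0.00035277778 m, so 8.0198514e-09 m = 8.0198514e-09 / 0.00035277778 = 2.2733437e-05 pt ≈ 2.273e-05 pt (4 s.f.). Final answer: 2.273e-05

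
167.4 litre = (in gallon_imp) 36.82. Check: 1 litre = 0.001 m^3, so 167.4 litre = 167.4 * 0.001 = 0.1674 m^3. 1 gallon_imp = 0.00454609 m^3, so 0.1674 m^3 = 0.1674 / 0.00454609 = 36.822852 gallon_imp ≈ 36.82 gallon_imp (4 s.f.).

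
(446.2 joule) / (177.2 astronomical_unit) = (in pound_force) 3.784e-12. Check: 446.2 joule = 446.2 J. 1 astronomical_unit = 1.4959787e+11 m, so 177.2 astronomical_unit = 177.2 * 1.4959787e+11 = 2.6508743e+13 m. Combine: 446.2 J / 2.6508743e+13 m = 1.6832183e-11 N. 1 pound_force = 4.4482216 N, so 1.6832183e-11 N = 1.6832183e-11 / 4.4482216 = 3.7840252e-12 pound_force ≈ 3.784e-12 pound_force (4 s.f.).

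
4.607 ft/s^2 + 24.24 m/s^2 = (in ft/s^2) 1 ft/s^2 = 0.3048 m/s^2, so 4.607 ft/s^2 = 4.607 * 0.3048 = 1.4042136 m/s^2. 24.24 m/s^2 is already in m/s^2. Sum: 1.4042136 + 24.24 = 25.644214 m/s^2. 1 ft/s^2 = 0.3048 m/s^2, so 25.644214 m/s^2 = 25.644214 / 0.3048 = 84.134559 ft/s^2 ≈ 84.13 ft/s^2 (4 s.f.). Final answer: 84.13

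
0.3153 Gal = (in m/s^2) 0.003153. Check: 1 Gal = 0.01 m/s^2, so 0.3153 Gal = 0.3153 * 0.01 = 0.003153 m/s^2. Result: 0.003153 m/s^2.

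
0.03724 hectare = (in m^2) 372.4. Check: 1 hectare = 10000 m^2, so 0.03724 hectare = 0.03724 * 10000 = 372.4 m^2. Result: 372.4 m^2.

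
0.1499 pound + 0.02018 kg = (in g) 1 pound = 0.45359237 kg, so 0.1499 pound = 0.1499 * 0.45359237 = 0.067993496 kg. 0.02018 kg is already in kg. Sum: 0.067993496 + 0.02018 = 0.088173496 kg. 1 g = 0.001 kg, so 0.088173496 kg = 0.088173496 / 0.001 = 88.173496 g ≈ 88.17 g (4 s.f.). Final answer: 88.17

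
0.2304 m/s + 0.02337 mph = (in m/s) 0.2304 m/s is already in m/s. 1 mph = 0.44704 m/s, so 0.02337 mph = 0.02337 * 0.44704 = 0.010447325 m/s. Sum: 0.2304 + 0.010447325 = 0.24084732 m/s. Result: 0.24084732 m/s ≈ 0.2408 m/s (4 s.f.). Final answer: 0.2408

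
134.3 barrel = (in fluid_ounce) 7.22e+05. Check: 1 barrel = 0.15898729 m^3, so 134.3 barrel = 134.3 * 0.15898729 = 21.351994 m^3. 1 fluid_ounce = 2.957353e-05 m^3, so 21.351994 m^3 = 21.351994 / 2.957353e-05 = 721996.8 fluid_ounce ≈ 7.22e+05 fluid_ounce (4 s.f.).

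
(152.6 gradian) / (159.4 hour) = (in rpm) 3.989e-05. Check: 1 gradian = 0.015707963 rad, so 152.6 gradian = 152.6 * 0.015707963 = 2.3970352 rad. 1 hour = 3600 s, so 159.4 hour = 159.4 * 3600 = 573840 s. Combine: 2.3970352 rad / 573840 s = 4.1771839e-06 rad/s. 1 rpm = 0.10471976 rad/s, so 4.1771839e-06 rad/s = 4.1771839e-06 / 0.10471976 = 3.9889168e-05 rpm ≈ 3.989e-05 rpm (4 s.f.).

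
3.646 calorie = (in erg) 1 calorie = 4.184 J, so 3.646 calorie = 3.646 * 4.184 = 15.254864 J. 1 erg = 1e-07 J, so 15.254864 J = 15.254864 / 1e-07 = 1.5254864e+08 erg ≈ 1.525e+08 erg (4 s.f.). Final answer: 1.525e+08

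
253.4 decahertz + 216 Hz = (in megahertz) 0.00275. Check: 1 decahertz = 10 Hz, so 253.4 decahertz = 253.4 * 10 = 2534 Hz. 216 Hz is already in Hz. Sum: 2534 + 216 = 2750 Hz. 1 megahertz = 1000000 Hz, so 2750 Hz = 2750 / 1000000 = 0.00275 megahertz.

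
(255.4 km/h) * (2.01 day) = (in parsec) 1 km/h = 0.27777778 m/s, so 255.4 km/h = 255.4 * 0.27777778 = 70.944444 m/s. 1 day = 86400 s, so 2.01 day = 2.01 * 86400 = 173664 s. Combine: 70.944444 m/s * 173664 s = 12320496 m. 1 parsec = 3.0856776e+16 m, so 12320496 m = 12320496 / 3.0856776e+16 = 3.9928008e-10 parsec ≈ 3.993e-10 parsec (4 s.f.). Final answer: 3.993e-10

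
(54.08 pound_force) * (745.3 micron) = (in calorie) 0.04285. Check: 1 pound_force = 4.4482216 N, so 54.08 pound_force = 54.08 * 4.4482216 = 240.55982 N. 1 micron = 1e-06 m, so 745.3 micron = 745.3 * 1e-06 = 0.0007453 m. Combine: 240.55982 N * 0.0007453 m = 0.17928924 J. 1 calorie = 4.184 J, so 0.17928924 J = 0.17928924 / 4.184 = 0.042851156 calorie ≈ 0.04285 calorie (4 s.f.).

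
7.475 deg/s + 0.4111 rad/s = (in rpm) 1 deg/s = 0.017453293 rad/s, so 7.475 deg/s = 7.475 * 0.017453293 = 0.13046336 rad/s. 0.4111 rad/s is already in rad/s. Sum: 0.13046336 + 0.4111 = 0.54156336 rad/s. 1 rpm = 0.10471976 rad/s, so 0.54156336 rad/s = 0.54156336 / 0.10471976 = 5.1715492 rpm ≈ 5.172 rpm (4 s.f.). Final answer: 5.172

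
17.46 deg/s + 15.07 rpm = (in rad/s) 1 deg/s = 0.017453293 rad/s, so 17.46 deg/s = 17.46 * 0.017453293 = 0.30473449 rad/s. 1 rpm = 0.10471976 rad/s, so 15.07 rpm = 15.07 * 0.10471976 = 1.5781267 rad/s. Sum: 0.30473449 + 1.5781267 = 1.8828612 rad/s. Result: 1.8828612 rad/s ≈ 1.883 rad/s (4 s.f.). Final answer: 1.883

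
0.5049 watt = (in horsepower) 0.0006771. Check: 0.5049 watt = 0.5049 W. 1 horsepower = 745.69987 W, so 0.5049 W = 0.5049 / 745.69987 = 0.00067708205 horsepower ≈ 0.0006771 horsepower (4 s.f.).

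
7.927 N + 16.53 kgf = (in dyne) 1.7e+07. Check: 7.927 N is already in N. 1 kgf = 9.80665 N, so 16.53 kgf = 16.53 * 9.80665 = 162.10392 N. Sum: 7.927 + 162.10392 = 170.03092 N. 1 dyne = 1e-05 N, so 170.03092 N = 170.03092 / 1e-05 = 17003092 dyne ≈ 1.7e+07 dyne (4 s.f.).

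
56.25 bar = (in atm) 1 bar = 100000 Pa, so 56.25 bar = 56.25 * 100000 = 5625000 Pa. 1 atm = 101325 Pa, so 5625000 Pa = 5625000 / 101325 = 55.514434 atm ≈ 55.51 atm (4 s.f.). Final answer: 55.51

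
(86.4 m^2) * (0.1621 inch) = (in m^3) 0.3557. Check: 86.4 m^2 is already in m^2. 1 inch = 0.0254 m, so 0.1621 inch = 0.1621 * 0.0254 = 0.00411734 m. Combine: 86.4 m^2 * 0.00411734 m = 0.35573818 m^3. Result: 0.35573818 m^3 ≈ 0.3557 m^3 (4 s.f.).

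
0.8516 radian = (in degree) 48.79. Check: 0.8516 radian = 0.8516 rad. 1 degree = 0.017453293 rad, so 0.8516 rad = 0.8516 / 0.017453293 = 48.793086 degree ≈ 48.79 degree (4 s.f.).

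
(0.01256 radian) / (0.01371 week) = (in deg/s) 0.01256 radian = 0.01256 rad. 1 week = 604800 s, so 0.01371 week = 0.01371 * 604800 = 8291.808 s. Combine: 0.01256 rad / 8291.808 s = 1.5147481e-06 rad/s. 1 deg/s = 0.017453293 rad/s, so 1.5147481e-06 rad/s = 1.5147481e-06 / 0.017453293 = 8.678867e-05 deg/s ≈ 8.679e-05 deg/s (4 s.f.). Final answer: 8.679e-05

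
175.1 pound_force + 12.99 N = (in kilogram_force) 80.75. Check: 1 pound_force = 4.4482216 N, so 175.1 pound_force = 175.1 * 4.4482216 = 778.8836 N. 12.99 N is already in N. Sum: 778.8836 + 12.99 = 791.8736 N. 1 kilogram_force = 9.80665 N, so 791.8736 N = 791.8736 / 9.80665 = 80.748635 kilogram_force ≈ 80.75 kilogram_force (4 s.f.).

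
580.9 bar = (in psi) 8425. Check: 1 bar = 100000 Pa, so 580.9 bar = 580.9 * 100000 = 58090000 Pa. 1 psi = 6894.7573 Pa, so 58090000 Pa = 58090000 / 6894.7573 = 8425.2422 psi ≈ 8425 psi (4 s.f.).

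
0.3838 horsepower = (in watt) 286.2. Check: 1 horsepower = 745.69987 W, so 0.3838 horsepower = 0.3838 * 745.69987 = 286.19961 W. 286.19961 W = 286.19961 watt ≈ 286.2 watt (4 s.f.).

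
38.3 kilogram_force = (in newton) 1 kilogram_force = 9.80665 N, so 38.3 kilogram_force = 38.3 * 9.80665 = 375.59469 N. 375.59469 N = 375.59469 newton ≈ 375.6 newton (4 s.f.). Final answer: 375.6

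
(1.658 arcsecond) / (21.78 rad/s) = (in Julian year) 1.169e-14. Check: 1 arcsecond = 4.8481368e-06 rad, so 1.658 arcsecond = 1.658 * 4.8481368e-06 = 8.0382108e-06 rad. 21.78 rad/s is already in rad/s. Combine: 8.0382108e-06 rad / 21.78 rad/s = 3.6906386e-07 s. 1 Julian year = 31557600 s, so 3.6906386e-07 s = 3.6906386e-07 / 31557600 = 1.1694928e-14 Julian year ≈ 1.169e-14 Julian year (4 s.f.).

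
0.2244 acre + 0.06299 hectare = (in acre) 1 acre = 4046.8564 m^2, so 0.2244 acre = 0.2244 * 4046.8564 = 908.11458 m^2. 1 hectare = 10000 m^2, so 0.06299 hectare = 0.06299 * 10000 = 629.9 m^2. Sum: 908.11458 + 629.9 = 1538.0146 m^2. 1 acre = 4046.8564 m^2, so 1538.0146 m^2 = 1538.0146 / 4046.8564 = 0.38005168 acre ≈ 0.3801 acre (4 s.f.). Final answer: 0.3801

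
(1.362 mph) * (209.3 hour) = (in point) 1.3e+09. Check: 1 mph = 0.44704 m/s, so 1.362 mph = 1.362 * 0.44704 = 0.60886848 m/s. 1 hour = 3600 s, so 209.3 hour = 209.3 * 3600 = 753480 s. Combine: 0.60886848 m/s * 753480 s = 458770.22 m. 1 point = 0.00035277778 m, so 458770.22 m = 458770.22 / 0.00035277778 = 1.300451e+09 point ≈ 1.3e+09 point (4 s.f.).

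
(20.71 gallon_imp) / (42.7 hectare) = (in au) 1 gallon_imp = 0.00454609 m^3, so 20.71 gallon_imp = 20.71 * 0.00454609 = 0.094149524 m^3. 1 hectare = 10000 m^2, so 42.7 hectare = 42.7 * 10000 = 427000 m^2. Combine: 0.094149524 m^3 / 427000 m^2 = 2.2049069e-07 m. 1 au = 1.4959787e+11 m, so 2.2049069e-07 m = 2.2049069e-07 / 1.4959787e+11 = 1.4738892e-18 au ≈ 1.474e-18 au (4 s.f.). Final answer: 1.474e-18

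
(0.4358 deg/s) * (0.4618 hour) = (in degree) 1 deg/s = 0.017453293 rad/s, so 0.4358 deg/s = 0.4358 * 0.017453293 = 0.0076061449 rad/s. 1 hour = 3600 s, so 0.4618 hour = 0.4618 * 3600 = 1662.48 s. Combine: 0.0076061449 rad/s * 1662.48 s = 12.645064 rad. 1 degree = 0.017453293 rad, so 12.645064 rad = 12.645064 / 0.017453293 = 724.50878 degree ≈ 724.5 degree (4 s.f.). Final answer: 724.5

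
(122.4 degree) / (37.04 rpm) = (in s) 0.5508. Check: 1 degree = 0.017453293 rad, so 122.4 degree = 122.4 * 0.017453293 = 2.136283 rad. 1 rpm = 0.10471976 rad/s, so 37.04 rpm = 37.04 * 0.10471976 = 3.8788197 rad/s. Combine: 2.136283 rad / 3.8788197 rad/s = 0.55075594 s. Result: 0.55075594 s ≈ 0.5508 s (4 s.f.).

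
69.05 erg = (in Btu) 6.545e-09. Check: 1 erg = 1e-07 J, so 69.05 erg = 69.05 * 1e-07 = 6.905e-06 J. 1 Btu = 1055.0559 J, so 6.905e-06 J = 6.905e-06 / 1055.0559 = 6.5446772e-09 Btu ≈ 6.545e-09 Btu (4 s.f.).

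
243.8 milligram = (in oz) 0.0086. Check: 1 milligram = 1e-06 kg, so 243.8 milligram = 243.8 * 1e-06 = 0.0002438 kg. 1 oz = 0.028349523 kg, so 0.0002438 kg = 0.0002438 / 0.028349523 = 0.0085997919 oz ≈ 0.0086 oz (4 s.f.).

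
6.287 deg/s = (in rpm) 1.048. Check: 1 deg/s = 0.017453293 rad/s, so 6.287 deg/s = 6.287 * 0.017453293 = 0.10972885 rad/s. 1 rpm = 0.10471976 rad/s, so 0.10972885 rad/s = 0.10972885 / 0.10471976 = 1.0478333 rpm ≈ 1.048 rpm (4 s.f.).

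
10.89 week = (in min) 1.098e+05. Check: 1 week = 604800 s, so 10.89 week = 10.89 * 604800 = 6586272 s. 1 min = 60 s, so 6586272 s = 6586272 / 60 = 109771.2 min ≈ 1.098e+05 min (4 s.f.).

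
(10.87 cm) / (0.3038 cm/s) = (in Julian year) 1.134e-06. Check: 1 cm = 0.01 m, so 10.87 cm = 10.87 * 0.01 = 0.1087 m. 1 cm/s = 0.01 m/s, so 0.3038 cm/s = 0.3038 * 0.01 = 0.003038 m/s. Combine: 0.1087 m / 0.003038 m/s = 35.780118 s. 1 Julian year = 31557600 s, so 35.780118 s = 35.780118 / 31557600 = 1.1338035e-06 Julian year ≈ 1.134e-06 Julian year (4 s.f.).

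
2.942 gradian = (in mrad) 46.21. Check: 1 gradian = 0.015707963 rad, so 2.942 gradian = 2.942 * 0.015707963 = 0.046212828 rad. 1 mrad = 0.001 rad, so 0.046212828 rad = 0.046212828 / 0.001 = 46.212828 mrad ≈ 46.21 mrad (4 s.f.).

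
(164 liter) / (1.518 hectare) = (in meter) 1 liter = 0.001 m^3, so 164 liter = 164 * 0.001 = 0.164 m^3. 1 hectare = 10000 m^2, so 1.518 hectare = 1.518 * 10000 = 15180 m^2. Combine: 0.164 m^3 / 15180 m^2 = 1.0803689e-05 m. 1.0803689e-05 m = 1.0803689e-05 meter ≈ 1.08e-05 meter (4 s.f.). Final answer: 1.08e-05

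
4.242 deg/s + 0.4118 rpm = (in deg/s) 6.713. Check: 1 deg/s = 0.017453293 rad/s, so 4.242 deg/s = 4.242 * 0.017453293 = 0.074036867 rad/s. 1 rpm = 0.10471976 rad/s, so 0.4118 rpm = 0.4118 * 0.10471976 = 0.043123595 rad/s. Sum: 0.074036867 + 0.043123595 = 0.11716046 rad/s. 1 deg/s = 0.017453293 rad/s, so 0.11716046 rad/s = 0.11716046 / 0.017453293 = 6.7128 deg/s ≈ 6.713 deg/s (4 s.f.).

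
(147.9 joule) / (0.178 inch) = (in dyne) 3.271e+09. Check: 147.9 joule = 147.9 J. 1 inch = 0.0254 m, so 0.178 inch = 0.178 * 0.0254 = 0.0045212 m. Combine: 147.9 J / 0.0045212 m = 32712.554 N. 1 dyne = 1e-05 N, so 32712.554 N = 32712.554 / 1e-05 = 3.2712554e+09 dyne ≈ 3.271e+09 dyne (4 s.f.).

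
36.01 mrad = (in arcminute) 1 mrad = 0.001 rad, so 36.01 mrad = 36.01 * 0.001 = 0.03601 rad. 1 arcminute = 0.00029088821 rad, so 0.03601 rad = 0.03601 / 0.00029088821 = 123.79326 arcminute ≈ 123.8 arcminute (4 s.f.). Final answer: 123.8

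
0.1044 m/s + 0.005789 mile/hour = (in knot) 0.1044 m/s is already in m/s. 1 mile/hour = 0.44704 m/s, so 0.005789 mile/hour = 0.005789 * 0.44704 = 0.0025879146 m/s. Sum: 0.1044 + 0.0025879146 = 0.10698791 m/s. 1 knot = 0.51444444 m/s, so 0.10698791 m/s = 0.10698791 / 0.51444444 = 0.20796787 knot ≈ 0.208 knot (4 s.f.). Final answer: 0.208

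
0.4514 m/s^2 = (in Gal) 1 Gal = 0.01 m/s^2, so 0.4514 m/s^2 = 0.4514 / 0.01 = 45.14 Gal. Final answer: 45.14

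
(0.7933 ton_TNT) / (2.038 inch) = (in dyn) 6.412e+15. Check: 1 ton_TNT = 4.184e+09 J, so 0.7933 ton_TNT = 0.7933 * 4.184e+09 = 3.3191672e+09 J. 1 inch = 0.0254 m, so 2.038 inch = 2.038 * 0.0254 = 0.0517652 m. Combine: 3.3191672e+09 J / 0.0517652 m = 6.4119663e+10 N. 1 dyn = 1e-05 N, so 6.4119663e+10 N = 6.4119663e+10 / 1e-05 = 6.4119663e+15 dyn ≈ 6.412e+15 dyn (4 s.f.).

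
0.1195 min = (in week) 1 min = 60 s, so 0.1195 min = 0.1195 * 60 = 7.17 s. 1 week = 604800 s, so 7.17 s = 7.17 / 604800 = 1.1855159e-05 week ≈ 1.186e-05 week (4 s.f.). Final answer: 1.186e-05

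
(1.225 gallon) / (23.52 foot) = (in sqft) 0.006963. Check: 1 gallon = 0.0037854118 m^3, so 1.225 gallon = 1.225 * 0.0037854118 = 0.0046371294 m^3. 1 foot = 0.3048 m, so 23.52 foot = 23.52 * 0.3048 = 7.168896 m. Combine: 0.0046371294 m^3 / 7.168896 m = 0.0006468401 m^2. 1 sqft = 0.09290304 m^2, so 0.0006468401 m^2 = 0.0006468401 / 0.09290304 = 0.0069625289 sqft ≈ 0.006963 sqft (4 s.f.).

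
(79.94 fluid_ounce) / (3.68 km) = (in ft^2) 1 fluid_ounce = 2.957353e-05 m^3, so 79.94 fluid_ounce = 79.94 * 2.957353e-05 = 0.002364108 m^3. 1 km = 1000 m, so 3.68 km = 3.68 * 1000 = 3680 m. Combine: 0.002364108 m^3 / 3680 m = 6.4242064e-07 m^2. 1 ft^2 = 0.09290304 m^2, so 6.4242064e-07 m^2 = 6.4242064e-07 / 0.09290304 = 6.9149582e-06 ft^2 ≈ 6.915e-06 ft^2 (4 s.f.). Final answer: 6.915e-06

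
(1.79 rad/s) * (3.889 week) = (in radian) 4.21e+06. Check: 1.79 rad/s is already in rad/s. 1 week = 604800 s, so 3.889 week = 3.889 * 604800 = 2352067.2 s. Combine: 1.79 rad/s * 2352067.2 s = 4210200.3 rad. 4210200.3 rad = 4210200.3 radian ≈ 4.21e+06 radian (4 s.f.).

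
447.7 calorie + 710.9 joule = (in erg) 1 calorie = 4.184 J, so 447.7 calorie = 447.7 * 4.184 = 1873.1768 J. 710.9 joule = 710.9 J. Sum: 1873.1768 + 710.9 = 2584.0768 J. 1 erg = 1e-07 J, so 2584.0768 J = 2584.0768 / 1e-07 = 2.5840768e+10 erg ≈ 2.584e+10 erg (4 s.f.). Final answer: 2.584e+10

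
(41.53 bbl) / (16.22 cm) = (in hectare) 1 bbl = 0.15898729 m^3, so 41.53 bbl = 41.53 * 0.15898729 = 6.6027424 m^3. 1 cm = 0.01 m, so 16.22 cm = 16.22 * 0.01 = 0.1622 m. Combine: 6.6027424 m^3 / 0.1622 m = 40.707413 m^2. 1 hectare = 10000 m^2, so 40.707413 m^2 = 40.707413 / 10000 = 0.0040707413 hectare ≈ 0.004071 hectare (4 s.f.). Final answer: 0.004071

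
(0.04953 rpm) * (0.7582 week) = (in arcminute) 8.176e+06. Check: 1 rpm = 0.10471976 rad/s, so 0.04953 rpm = 0.04953 * 0.10471976 = 0.0051867695 rad/s. 1 week = 604800 s, so 0.7582 week = 0.7582 * 604800 = 458559.36 s. Combine: 0.0051867695 rad/s * 458559.36 s = 2378.4417 rad. 1 arcminute = 0.00029088821 rad, so 2378.4417 rad = 2378.4417 / 0.00029088821 = 8176480.2 arcminute ≈ 8.176e+06 arcminute (4 s.f.).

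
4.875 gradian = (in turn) 0.01219. Check: 1 gradian = 0.015707963 rad, so 4.875 gradian = 4.875 * 0.015707963 = 0.076576321 rad. 1 turn = 6.2831853 rad, so 0.076576321 rad = 0.076576321 / 6.2831853 = 0.0121875 turn ≈ 0.01219 turn (4 s.f.).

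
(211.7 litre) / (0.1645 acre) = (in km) 3.18e-07. Check: 1 litre = 0.001 m^3, so 211.7 litre = 211.7 * 0.001 = 0.2117 m^3. 1 acre = 4046.8564 m^2, so 0.1645 acre = 0.1645 * 4046.8564 = 665.70788 m^2. Combine: 0.2117 m^3 / 665.70788 m^2 = 0.00031800735 m. 1 km = 1000 m, so 0.00031800735 m = 0.00031800735 / 1000 = 3.1800735e-07 km ≈ 3.18e-07 km (4 s.f.).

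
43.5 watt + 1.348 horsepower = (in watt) 1049. Check: 43.5 watt = 43.5 W. 1 horsepower = 745.69987 W, so 1.348 horsepower = 1.348 * 745.69987 = 1005.2034 W. Sum: 43.5 + 1005.2034 = 1048.7034 W. 1048.7034 W = 1048.7034 watt ≈ 1049 watt (4 s.f.).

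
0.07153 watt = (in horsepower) 0.07153 watt = 0.07153 W. 1 horsepower = 745.69987 W, so 0.07153 W = 0.07153 / 745.69987 = 9.592331e-05 horsepower ≈ 9.592e-05 horsepower (4 s.f.). Final answer: 9.592e-05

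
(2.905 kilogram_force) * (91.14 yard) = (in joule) 1 kilogram_force = 9.80665 N, so 2.905 kilogram_force = 2.905 * 9.80665 = 28.488318 N. 1 yard = 0.9144 m, so 91.14 yard = 91.14 * 0.9144 = 83.338416 m. Combine: 28.488318 N * 83.338416 m = 2374.1713 J. 2374.1713 J = 2374.1713 joule ≈ 2374 joule (4 s.f.). Final answer: 2374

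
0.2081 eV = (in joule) 1 eV = 1.6021766e-19 J, so 0.2081 eV = 0.2081 * 1.6021766e-19 = 3.3341296e-20 J. 3.3341296e-20 J = 3.3341296e-20 joule ≈ 3.334e-20 joule (4 s.f.). Final answer: 3.334e-20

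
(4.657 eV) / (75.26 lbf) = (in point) 1 eV = 1.6021766e-19 J, so 4.657 eV = 4.657 * 1.6021766e-19 = 7.4613366e-19 J. 1 lbf = 4.4482216 N, so 75.26 lbf = 75.26 * 4.4482216 = 334.77316 N. Combine: 7.4613366e-19 J / 334.77316 N = 2.2287738e-21 m. 1 point = 0.00035277778 m, so 2.2287738e-21 m = 2.2287738e-21 / 0.00035277778 = 6.3177841e-18 point ≈ 6.318e-18 point (4 s.f.). Final answer: 6.318e-18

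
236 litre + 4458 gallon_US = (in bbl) 1 litre = 0.001 m^3, so 236 litre = 236 * 0.001 = 0.236 m^3. 1 gallon_US = 0.0037854118 m^3, so 4458 gallon_US = 4458 * 0.0037854118 = 16.875366 m^3. Sum: 0.236 + 16.875366 = 17.111366 m^3. 1 bbl = 0.15898729 m^3, so 17.111366 m^3 = 17.111366 / 0.15898729 = 107.62725 bbl ≈ 107.6 bbl (4 s.f.). Final answer: 107.6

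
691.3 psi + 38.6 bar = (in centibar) 1 psi = 6894.7573 Pa, so 691.3 psi = 691.3 * 6894.7573 = 4766345.7 Pa. 1 bar = 100000 Pa, so 38.6 bar = 38.6 * 100000 = 3860000 Pa. Sum: 4766345.7 + 3860000 = 8626345.7 Pa. 1 centibar = 1000 Pa, so 8626345.7 Pa = 8626345.7 / 1000 = 8626.3457 centibar ≈ 8626 centibar (4 s.f.). Final answer: 8626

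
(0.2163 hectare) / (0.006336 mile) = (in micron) 2.121e+08. Check: 1 hectare = 10000 m^2, so 0.2163 hectare = 0.2163 * 10000 = 2163 m^2. 1 mile = 1609.344 m, so 0.006336 mile = 0.006336 * 1609.344 = 10.196804 m. Combine: 2163 m^2 / 10.196804 m = 212.1253 m. 1 micron = 1e-06 m, so 212.1253 m = 212.1253 / 1e-06 = 2.121253e+08 micron ≈ 2.121e+08 micron (4 s.f.).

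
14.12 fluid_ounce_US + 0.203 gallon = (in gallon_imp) 0.2609. Check: 1 fluid_ounce_US = 2.957353e-05 m^3, so 14.12 fluid_ounce_US = 14.12 * 2.957353e-05 = 0.00041757824 m^3. 1 gallon = 0.0037854118 m^3, so 0.203 gallon = 0.203 * 0.0037854118 = 0.00076843859 m^3. Sum: 0.00041757824 + 0.00076843859 = 0.0011860168 m^3. 1 gallon_imp = 0.00454609 m^3, so 0.0011860168 m^3 = 0.0011860168 / 0.00454609 = 0.26088723 gallon_imp ≈ 0.2609 gallon_imp (4 s.f.).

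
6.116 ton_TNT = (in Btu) 2.425e+07. Check: 1 ton_TNT = 4.184e+09 J, so 6.116 ton_TNT = 6.116 * 4.184e+09 = 2.5589344e+10 J. 1 Btu = 1055.0559 J, so 2.5589344e+10 J = 2.5589344e+10 / 1055.0559 = 24254018 Btu ≈ 2.425e+07 Btu (4 s.f.).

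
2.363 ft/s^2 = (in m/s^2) 0.7202. Check: 1 ft/s^2 = 0.3048 m/s^2, so 2.363 ft/s^2 = 2.363 * 0.3048 = 0.7202424 m/s^2. Result: 0.7202424 m/s^2 ≈ 0.7202 m/s^2 (4 s.f.).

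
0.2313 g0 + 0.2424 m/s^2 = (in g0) 1 g0 = 9.80665 m/s^2, so 0.2313 g0 = 0.2313 * 9.80665 = 2.2682781 m/s^2. 0.2424 m/s^2 is already in m/s^2. Sum: 2.2682781 + 0.2424 = 2.5106781 m/s^2. 1 g0 = 9.80665 m/s^2, so 2.5106781 m/s^2 = 2.5106781 / 9.80665 = 0.25601792 g0 ≈ 0.256 g0 (4 s.f.). Final answer: 0.256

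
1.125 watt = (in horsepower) 0.001509. Check: 1.125 watt = 1.125 W. 1 horsepower = 745.69987 W, so 1.125 W = 1.125 / 745.69987 = 0.0015086499 horsepower ≈ 0.001509 horsepower (4 s.f.).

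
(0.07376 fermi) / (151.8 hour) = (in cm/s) 1.35e-20. Check: 1 fermi = 1e-15 m, so 0.07376 fermi = 0.07376 * 1e-15 = 7.376e-17 m. 1 hour = 3600 s, so 151.8 hour = 151.8 * 3600 = 546480 s. Combine: 7.376e-17 m / 546480 s = 1.3497292e-22 m/s. 1 cm/s = 0.01 m/s, so 1.3497292e-22 m/s = 1.3497292e-22 / 0.01 = 1.3497292e-20 cm/s ≈ 1.35e-20 cm/s (4 s.f.).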